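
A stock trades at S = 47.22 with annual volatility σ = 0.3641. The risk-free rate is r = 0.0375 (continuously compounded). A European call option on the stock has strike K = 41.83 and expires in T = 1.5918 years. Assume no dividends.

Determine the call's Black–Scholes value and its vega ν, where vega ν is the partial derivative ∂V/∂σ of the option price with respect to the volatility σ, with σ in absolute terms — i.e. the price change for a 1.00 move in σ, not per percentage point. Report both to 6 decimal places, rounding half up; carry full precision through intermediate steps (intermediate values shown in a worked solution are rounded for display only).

price = 12.365172
ν = 19.569074

σ√T = 0.3641·√1.5918 = 0.459372
d₁ = (ln(S/K) + (r+σ²/2)T) / (σ√T) = (ln(47.22/41.83) + (0.0375+0.3641²/2)·1.5918) / 0.459372 = (0.121204 + 0.165204) / 0.459372 = 0.623476
d₂ = d₁ − σ√T = 0.623476 − 0.459372 = 0.164104
e^{−rT} = e^{−0.0375·1.5918} = 0.942054
N(d₁) = 0.733514,  N(d₂) = 0.565175
Call price V = S·N(d₁) − K·e^{−rT}·N(d₂) = 34.636539 − 22.271367 = 12.365172
φ(d₁) = (1/√(2π))·e^{−d₁²/2} = 0.328473
ν = S·φ(d₁)·√T = 19.569074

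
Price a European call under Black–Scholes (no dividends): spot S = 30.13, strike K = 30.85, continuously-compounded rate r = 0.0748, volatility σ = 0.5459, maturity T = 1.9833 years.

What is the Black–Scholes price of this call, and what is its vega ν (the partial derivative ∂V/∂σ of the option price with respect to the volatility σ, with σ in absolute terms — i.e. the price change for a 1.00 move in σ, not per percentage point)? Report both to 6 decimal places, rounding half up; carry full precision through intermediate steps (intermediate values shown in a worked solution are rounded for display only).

σ√T = 0.5459·√1.9833 = 0.768789
d₁ = (ln(S/K) + (r+σ²/2)T) / (σ√T) = (ln(30.13/30.85) + (0.0748+0.5459²/2)·1.9833) / 0.768789 = (-0.023615 + 0.443869) / 0.768789 = 0.546644
d₂ = d₁ − σ√T = 0.546644 − 0.768789 = -0.222145
e^{−rT} = e^{−0.0748·1.9833} = 0.862129
N(d₁) = 0.707688,  N(d₂) = 0.412100
Call price V = S·N(d₁) − K·e^{−rT}·N(d₂) = 21.322648 − 10.960496 = 10.362152
φ(d₁) = (1/√(2π))·e^{−d₁²/2} = 0.343576
ν = S·φ(d₁)·√T = 14.578592

price = 10.362152
ν = 14.578592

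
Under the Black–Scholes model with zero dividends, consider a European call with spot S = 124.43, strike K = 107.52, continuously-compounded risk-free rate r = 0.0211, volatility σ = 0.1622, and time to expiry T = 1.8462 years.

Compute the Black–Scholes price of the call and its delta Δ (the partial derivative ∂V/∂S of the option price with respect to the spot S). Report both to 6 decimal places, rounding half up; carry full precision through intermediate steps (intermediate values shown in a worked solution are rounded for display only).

price = 23.809170
Δ = 0.828872

σ√T = 0.1622·√1.8462 = 0.220389
d₁ = (ln(S/K) + (r+σ²/2)T) / (σ√T) = (ln(124.43/107.52) + (0.0211+0.1622²/2)·1.8462) / 0.220389 = (0.146066 + 0.063241) / 0.220389 = 0.949715
d₂ = d₁ − σ√T = 0.949715 − 0.220389 = 0.729326
e^{−rT} = e^{−0.0211·1.8462} = 0.961794
N(d₁) = 0.828872,  N(d₂) = 0.767099
Call price V = S·N(d₁) − K·e^{−rT}·N(d₂) = 103.136483 − 79.327314 = 23.809170
Δ = N(d₁) = 0.828872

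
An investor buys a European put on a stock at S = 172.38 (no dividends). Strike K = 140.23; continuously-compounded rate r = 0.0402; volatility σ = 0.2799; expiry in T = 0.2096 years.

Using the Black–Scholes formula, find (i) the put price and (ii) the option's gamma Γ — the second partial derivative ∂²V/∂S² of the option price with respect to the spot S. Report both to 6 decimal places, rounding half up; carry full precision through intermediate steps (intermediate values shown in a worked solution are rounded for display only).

σ√T = 0.2799·√0.2096 = 0.128144
d₁ = (ln(S/K) + (r+σ²/2)T) / (σ√T) = (ln(172.38/140.23) + (0.0402+0.2799²/2)·0.2096) / 0.128144 = (0.206417 + 0.016636) / 0.128144 = 1.740648
d₂ = d₁ − σ√T = 1.740648 − 0.128144 = 1.612504
e^{−rT} = e^{−0.0402·0.2096} = 0.991609
N(−d₁) = 0.040873,  N(−d₂) = 0.053426
Put price V = K·e^{−rT}·N(−d₂) − S·N(−d₁) = 7.429083 − 7.045621 = 0.383462
φ(d₁) = (1/√(2π))·e^{−d₁²/2} = 0.087697
Γ = φ(d₁) / (S·σ·√T) = 0.003970

price = 0.383462
Γ = 0.003970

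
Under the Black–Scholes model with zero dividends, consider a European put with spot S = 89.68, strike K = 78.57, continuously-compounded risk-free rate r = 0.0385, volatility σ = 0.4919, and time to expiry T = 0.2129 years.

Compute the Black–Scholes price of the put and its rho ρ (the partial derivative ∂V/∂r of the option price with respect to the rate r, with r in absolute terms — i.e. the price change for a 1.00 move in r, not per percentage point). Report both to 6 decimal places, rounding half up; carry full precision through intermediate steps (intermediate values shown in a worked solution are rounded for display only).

price = 3.092703
ρ = -5.087766

σ√T = 0.4919·√0.2129 = 0.226968
d₁ = (ln(S/K) + (r+σ²/2)T) / (σ√T) = (ln(89.68/78.57) + (0.0385+0.4919²/2)·0.2129) / 0.226968 = (0.132258 + 0.033954) / 0.226968 = 0.732313
d₂ = d₁ − σ√T = 0.732313 − 0.226968 = 0.505345
e^{−rT} = e^{−0.0385·0.2129} = 0.991837
N(−d₁) = 0.231989,  N(−d₂) = 0.306658
Put price V = K·e^{−rT}·N(−d₂) − S·N(−d₁) = 23.897445 − 20.804742 = 3.092703
ρ = −K·T·e^{−rT}·N(−d₂) = -5.087766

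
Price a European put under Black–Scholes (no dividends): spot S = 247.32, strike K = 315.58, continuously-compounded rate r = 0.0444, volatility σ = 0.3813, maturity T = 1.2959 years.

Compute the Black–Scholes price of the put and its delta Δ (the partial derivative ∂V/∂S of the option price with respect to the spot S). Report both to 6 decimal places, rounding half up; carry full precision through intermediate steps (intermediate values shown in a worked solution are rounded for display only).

price = 76.312393
Δ = -0.583915

σ√T = 0.3813·√1.2959 = 0.434063
d₁ = (ln(S/K) + (r+σ²/2)T) / (σ√T) = (ln(247.32/315.58) + (0.0444+0.3813²/2)·1.2959) / 0.434063 = (-0.243729 + 0.151743) / 0.434063 = -0.211919
d₂ = d₁ − σ√T = -0.211919 − 0.434063 = -0.645981
e^{−rT} = e^{−0.0444·1.2959} = 0.944086
N(−d₁) = 0.583915,  N(−d₂) = 0.740854
Put price V = K·e^{−rT}·N(−d₂) − S·N(−d₁) = 220.726181 − 144.413788 = 76.312393
Δ = −N(−d₁) = -0.583915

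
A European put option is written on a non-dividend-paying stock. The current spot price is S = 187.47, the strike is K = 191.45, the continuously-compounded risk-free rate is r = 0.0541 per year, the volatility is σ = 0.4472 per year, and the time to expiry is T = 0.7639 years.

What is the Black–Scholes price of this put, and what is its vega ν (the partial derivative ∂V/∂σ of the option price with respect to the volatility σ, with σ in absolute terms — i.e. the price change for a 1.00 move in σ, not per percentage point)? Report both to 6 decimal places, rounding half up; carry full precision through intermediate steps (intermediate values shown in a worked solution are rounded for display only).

price = 26.908040
ν = 63.396834

σ√T = 0.4472·√0.7639 = 0.390859
d₁ = (ln(S/K) + (r+σ²/2)T) / (σ√T) = (ln(187.47/191.45) + (0.0541+0.4472²/2)·0.7639) / 0.390859 = (-0.021008 + 0.117712) / 0.390859 = 0.247415
d₂ = d₁ − σ√T = 0.247415 − 0.390859 = -0.143444
e^{−rT} = e^{−0.0541·0.7639} = 0.959515
N(−d₁) = 0.402293,  N(−d₂) = 0.557030
Put price V = K·e^{−rT}·N(−d₂) − S·N(−d₁) = 102.325984 − 75.417944 = 26.908040
φ(d₁) = (1/√(2π))·e^{−d₁²/2} = 0.386917
ν = S·φ(d₁)·√T = 63.396834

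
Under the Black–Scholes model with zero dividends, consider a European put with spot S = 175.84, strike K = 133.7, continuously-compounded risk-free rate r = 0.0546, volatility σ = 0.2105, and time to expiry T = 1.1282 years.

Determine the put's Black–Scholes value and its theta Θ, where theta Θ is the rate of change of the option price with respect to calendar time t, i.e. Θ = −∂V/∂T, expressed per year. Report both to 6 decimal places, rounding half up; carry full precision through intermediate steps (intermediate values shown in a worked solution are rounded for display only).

σ√T = 0.2105·√1.1282 = 0.223586
d₁ = (ln(S/K) + (r+σ²/2)T) / (σ√T) = (ln(175.84/133.7) + (0.0546+0.2105²/2)·1.1282) / 0.223586 = (0.273976 + 0.086595) / 0.223586 = 1.612671
d₂ = d₁ − σ√T = 1.612671 − 0.223586 = 1.389085
e^{−rT} = e^{−0.0546·1.1282} = 0.940259
N(−d₁) = 0.053408,  N(−d₂) = 0.082403
Put price V = K·e^{−rT}·N(−d₂) − S·N(−d₁) = 10.359159 − 9.391260 = 0.967899
φ(d₁) = (1/√(2π))·e^{−d₁²/2} = 0.108686
Θ = −S·φ(d₁)·σ/(2√T) + r·K·e^{−rT}·N(−d₂) = −1.893739 + 0.565610 = -1.328129

price = 0.967899
Θ = -1.328129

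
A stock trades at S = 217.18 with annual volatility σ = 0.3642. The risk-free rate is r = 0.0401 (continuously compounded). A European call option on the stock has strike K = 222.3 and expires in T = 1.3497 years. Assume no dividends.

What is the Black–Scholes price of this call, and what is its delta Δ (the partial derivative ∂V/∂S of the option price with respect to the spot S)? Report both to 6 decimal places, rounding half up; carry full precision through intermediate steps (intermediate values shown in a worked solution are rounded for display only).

σ√T = 0.3642·√1.3497 = 0.423115
d₁ = (ln(S/K) + (r+σ²/2)T) / (σ√T) = (ln(217.18/222.3) + (0.0401+0.3642²/2)·1.3497) / 0.423115 = (-0.023301 + 0.143636) / 0.423115 = 0.284402
d₂ = d₁ − σ√T = 0.284402 − 0.423115 = -0.138713
e^{−rT} = e^{−0.0401·1.3497} = 0.947316
N(d₁) = 0.611949,  N(d₂) = 0.444838
Call price V = S·N(d₁) − K·e^{−rT}·N(d₂) = 132.903062 − 93.677762 = 39.225300
Δ = N(d₁) = 0.611949

price = 39.225300
Δ = 0.611949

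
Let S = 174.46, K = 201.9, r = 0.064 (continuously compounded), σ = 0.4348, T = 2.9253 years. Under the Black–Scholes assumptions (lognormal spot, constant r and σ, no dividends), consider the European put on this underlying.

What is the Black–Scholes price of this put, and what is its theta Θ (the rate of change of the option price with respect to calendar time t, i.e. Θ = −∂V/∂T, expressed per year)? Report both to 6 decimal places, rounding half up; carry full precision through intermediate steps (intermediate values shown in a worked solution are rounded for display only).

σ√T = 0.4348·√2.9253 = 0.743661
d₁ = (ln(S/K) + (r+σ²/2)T) / (σ√T) = (ln(174.46/201.9) + (0.064+0.4348²/2)·2.9253) / 0.743661 = (-0.146077 + 0.463735) / 0.743661 = 0.427154
d₂ = d₁ − σ√T = 0.427154 − 0.743661 = -0.316506
e^{−rT} = e^{−0.064·2.9253} = 0.829262
N(−d₁) = 0.334634,  N(−d₂) = 0.624191
Put price V = K·e^{−rT}·N(−d₂) − S·N(−d₁) = 104.507030 − 58.380167 = 46.126863
φ(d₁) = (1/√(2π))·e^{−d₁²/2} = 0.364157
Θ = −S·φ(d₁)·σ/(2√T) + r·K·e^{−rT}·N(−d₂) = −8.075314 + 6.688450 = -1.386865

price = 46.126863
Θ = -1.386865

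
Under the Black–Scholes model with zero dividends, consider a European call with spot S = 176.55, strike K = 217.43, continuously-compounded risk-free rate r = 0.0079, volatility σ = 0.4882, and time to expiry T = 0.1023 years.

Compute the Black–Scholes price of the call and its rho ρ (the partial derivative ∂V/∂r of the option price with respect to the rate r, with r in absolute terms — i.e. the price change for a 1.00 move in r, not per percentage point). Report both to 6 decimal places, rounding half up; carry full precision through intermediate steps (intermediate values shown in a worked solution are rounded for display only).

σ√T = 0.4882·√0.1023 = 0.156148
d₁ = (ln(S/K) + (r+σ²/2)T) / (σ√T) = (ln(176.55/217.43) + (0.0079+0.4882²/2)·0.1023) / 0.156148 = (-0.208273 + 0.012999) / 0.156148 = -1.250570
d₂ = d₁ − σ√T = -1.250570 − 0.156148 = -1.406718
e^{−rT} = e^{−0.0079·0.1023} = 0.999192
N(d₁) = 0.105546,  N(d₂) = 0.079756
Call price V = S·N(d₁) − K·e^{−rT}·N(d₂) = 18.634096 − 17.327245 = 1.306852
ρ = K·T·e^{−rT}·N(d₂) = 1.772577

price = 1.306852
ρ = 1.772577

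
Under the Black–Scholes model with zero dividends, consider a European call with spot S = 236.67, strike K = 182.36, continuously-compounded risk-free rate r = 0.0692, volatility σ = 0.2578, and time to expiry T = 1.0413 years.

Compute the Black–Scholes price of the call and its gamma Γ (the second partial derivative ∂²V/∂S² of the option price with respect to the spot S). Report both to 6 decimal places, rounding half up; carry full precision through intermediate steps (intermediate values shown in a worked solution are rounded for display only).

σ√T = 0.2578·√1.0413 = 0.263070
d₁ = (ln(S/K) + (r+σ²/2)T) / (σ√T) = (ln(236.67/182.36) + (0.0692+0.2578²/2)·1.0413) / 0.263070 = (0.260684 + 0.106661) / 0.263070 = 1.396378
d₂ = d₁ − σ√T = 1.396378 − 0.263070 = 1.133308
e^{−rT} = e^{−0.0692·1.0413} = 0.930477
N(d₁) = 0.918700,  N(d₂) = 0.871458
Call price V = S·N(d₁) − K·e^{−rT}·N(d₂) = 217.428653 − 147.870482 = 69.558172
φ(d₁) = (1/√(2π))·e^{−d₁²/2} = 0.150488
Γ = φ(d₁) / (S·σ·√T) = 0.002417

price = 69.558172
Γ = 0.002417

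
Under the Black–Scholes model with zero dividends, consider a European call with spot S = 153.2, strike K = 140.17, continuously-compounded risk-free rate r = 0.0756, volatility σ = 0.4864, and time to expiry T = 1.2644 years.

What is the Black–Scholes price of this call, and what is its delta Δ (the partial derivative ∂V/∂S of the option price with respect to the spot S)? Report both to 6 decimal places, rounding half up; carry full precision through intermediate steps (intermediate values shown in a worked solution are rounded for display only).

σ√T = 0.4864·√1.2644 = 0.546935
d₁ = (ln(S/K) + (r+σ²/2)T) / (σ√T) = (ln(153.2/140.17) + (0.0756+0.4864²/2)·1.2644) / 0.546935 = (0.088888 + 0.245158) / 0.546935 = 0.610760
d₂ = d₁ − σ√T = 0.610760 − 0.546935 = 0.063825
e^{−rT} = e^{−0.0756·1.2644} = 0.908838
N(d₁) = 0.729321,  N(d₂) = 0.525445
Call price V = S·N(d₁) − K·e^{−rT}·N(d₂) = 111.731926 − 66.937388 = 44.794538
Δ = N(d₁) = 0.729321

price = 44.794538
Δ = 0.729321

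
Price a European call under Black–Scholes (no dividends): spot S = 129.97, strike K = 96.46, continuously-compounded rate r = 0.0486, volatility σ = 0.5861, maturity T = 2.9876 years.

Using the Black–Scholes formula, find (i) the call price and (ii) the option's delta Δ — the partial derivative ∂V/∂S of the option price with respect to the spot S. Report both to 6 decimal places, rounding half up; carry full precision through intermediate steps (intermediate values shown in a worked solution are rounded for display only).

price = 68.123761
Δ = 0.827463

σ√T = 0.5861·√2.9876 = 1.013055
d₁ = (ln(S/K) + (r+σ²/2)T) / (σ√T) = (ln(129.97/96.46) + (0.0486+0.5861²/2)·2.9876) / 1.013055 = (0.298175 + 0.658337) / 1.013055 = 0.944186
d₂ = d₁ − σ√T = 0.944186 − 1.013055 = -0.068868
e^{−rT} = e^{−0.0486·2.9876} = 0.864852
N(d₁) = 0.827463,  N(d₂) = 0.472547
Call price V = S·N(d₁) − K·e^{−rT}·N(d₂) = 107.545342 − 39.421581 = 68.123761
Δ = N(d₁) = 0.827463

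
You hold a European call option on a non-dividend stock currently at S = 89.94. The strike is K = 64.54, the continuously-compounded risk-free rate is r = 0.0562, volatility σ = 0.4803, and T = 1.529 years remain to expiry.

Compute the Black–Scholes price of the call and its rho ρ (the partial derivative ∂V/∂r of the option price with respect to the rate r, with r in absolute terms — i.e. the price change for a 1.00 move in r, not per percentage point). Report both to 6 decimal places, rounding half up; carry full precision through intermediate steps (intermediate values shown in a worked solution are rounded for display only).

σ√T = 0.4803·√1.529 = 0.593904
d₁ = (ln(S/K) + (r+σ²/2)T) / (σ√T) = (ln(89.94/64.54) + (0.0562+0.4803²/2)·1.529) / 0.593904 = (0.331858 + 0.262291) / 0.593904 = 1.000411
d₂ = d₁ − σ√T = 1.000411 − 0.593904 = 0.406507
e^{−rT} = e^{−0.0562·1.529} = 0.917659
N(d₁) = 0.841444,  N(d₂) = 0.657815
Call price V = S·N(d₁) − K·e^{−rT}·N(d₂) = 75.679498 − 38.959550 = 36.719948
ρ = K·T·e^{−rT}·N(d₂) = 59.569151

price = 36.719948
ρ = 59.569151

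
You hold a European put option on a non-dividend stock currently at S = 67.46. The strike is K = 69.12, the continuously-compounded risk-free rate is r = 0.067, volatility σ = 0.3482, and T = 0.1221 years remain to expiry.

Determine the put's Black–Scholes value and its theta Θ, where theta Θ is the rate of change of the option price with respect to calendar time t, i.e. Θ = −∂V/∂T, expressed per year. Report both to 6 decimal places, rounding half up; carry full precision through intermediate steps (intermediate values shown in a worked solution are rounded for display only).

price = 3.876405
Θ = -10.725737

σ√T = 0.3482·√0.1221 = 0.121671
d₁ = (ln(S/K) + (r+σ²/2)T) / (σ√T) = (ln(67.46/69.12) + (0.067+0.3482²/2)·0.1221) / 0.121671 = (-0.024309 + 0.015583) / 0.121671 = -0.071724
d₂ = d₁ − σ√T = -0.071724 − 0.121671 = -0.193395
e^{−rT} = e^{−0.067·0.1221} = 0.991853
N(−d₁) = 0.528589,  N(−d₂) = 0.576675
Put price V = K·e^{−rT}·N(−d₂) − S·N(−d₁) = 39.535029 − 35.658623 = 3.876405
φ(d₁) = (1/√(2π))·e^{−d₁²/2} = 0.397917
Θ = −S·φ(d₁)·σ/(2√T) + r·K·e^{−rT}·N(−d₂) = −13.374584 + 2.648847 = -10.725737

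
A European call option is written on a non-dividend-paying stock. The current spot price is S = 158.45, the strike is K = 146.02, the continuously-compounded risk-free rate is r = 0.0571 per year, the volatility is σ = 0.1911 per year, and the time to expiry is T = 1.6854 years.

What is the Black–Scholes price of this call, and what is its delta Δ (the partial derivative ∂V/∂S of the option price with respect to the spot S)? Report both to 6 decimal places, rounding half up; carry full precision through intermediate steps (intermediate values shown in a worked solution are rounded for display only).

σ√T = 0.1911·√1.6854 = 0.248092
d₁ = (ln(S/K) + (r+σ²/2)T) / (σ√T) = (ln(158.45/146.02) + (0.0571+0.1911²/2)·1.6854) / 0.248092 = (0.081695 + 0.127011) / 0.248092 = 0.841248
d₂ = d₁ − σ√T = 0.841248 − 0.248092 = 0.593156
e^{−rT} = e^{−0.0571·1.6854} = 0.908249
N(d₁) = 0.799895,  N(d₂) = 0.723462
Call price V = S·N(d₁) − K·e^{−rT}·N(d₂) = 126.743431 − 95.947343 = 30.796088
Δ = N(d₁) = 0.799895

price = 30.796088
Δ = 0.799895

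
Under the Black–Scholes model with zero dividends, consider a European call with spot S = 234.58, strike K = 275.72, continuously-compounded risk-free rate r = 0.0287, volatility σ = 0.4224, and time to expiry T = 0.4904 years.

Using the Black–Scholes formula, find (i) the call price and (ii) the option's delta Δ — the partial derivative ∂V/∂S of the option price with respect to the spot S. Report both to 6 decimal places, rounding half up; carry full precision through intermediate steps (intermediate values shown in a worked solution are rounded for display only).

σ√T = 0.4224·√0.4904 = 0.295801
d₁ = (ln(S/K) + (r+σ²/2)T) / (σ√T) = (ln(234.58/275.72) + (0.0287+0.4224²/2)·0.4904) / 0.295801 = (-0.161589 + 0.057823) / 0.295801 = -0.350796
d₂ = d₁ − σ√T = -0.350796 − 0.295801 = -0.646597
e^{−rT} = e^{−0.0287·0.4904} = 0.986024
N(d₁) = 0.362871,  N(d₂) = 0.258947
Call price V = S·N(d₁) − K·e^{−rT}·N(d₂) = 85.122211 − 70.398900 = 14.723310
Δ = N(d₁) = 0.362871

price = 14.723310
Δ = 0.362871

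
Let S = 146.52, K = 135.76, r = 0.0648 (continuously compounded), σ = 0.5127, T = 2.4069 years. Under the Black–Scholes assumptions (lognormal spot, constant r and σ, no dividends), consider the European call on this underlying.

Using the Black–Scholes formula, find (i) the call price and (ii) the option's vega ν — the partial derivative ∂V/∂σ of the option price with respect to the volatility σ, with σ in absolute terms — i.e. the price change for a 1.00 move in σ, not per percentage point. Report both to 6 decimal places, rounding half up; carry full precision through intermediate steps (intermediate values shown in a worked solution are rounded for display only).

price = 57.406776
ν = 71.490403

σ√T = 0.5127·√2.4069 = 0.795412
d₁ = (ln(S/K) + (r+σ²/2)T) / (σ√T) = (ln(146.52/135.76) + (0.0648+0.5127²/2)·2.4069) / 0.795412 = (0.076273 + 0.472308) / 0.795412 = 0.689681
d₂ = d₁ − σ√T = 0.689681 − 0.795412 = -0.105731
e^{−rT} = e^{−0.0648·2.4069} = 0.855587
N(d₁) = 0.754803,  N(d₂) = 0.457898
Call price V = S·N(d₁) − K·e^{−rT}·N(d₂) = 110.593679 − 53.186903 = 57.406776
φ(d₁) = (1/√(2π))·e^{−d₁²/2} = 0.314501
ν = S·φ(d₁)·√T = 71.490403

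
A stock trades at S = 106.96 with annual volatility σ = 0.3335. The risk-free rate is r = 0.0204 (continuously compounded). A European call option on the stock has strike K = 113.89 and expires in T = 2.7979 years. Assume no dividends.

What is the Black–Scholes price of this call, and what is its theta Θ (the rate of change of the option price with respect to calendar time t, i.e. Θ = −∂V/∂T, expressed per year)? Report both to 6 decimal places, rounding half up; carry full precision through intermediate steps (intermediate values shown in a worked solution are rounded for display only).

σ√T = 0.3335·√2.7979 = 0.557843
d₁ = (ln(S/K) + (r+σ²/2)T) / (σ√T) = (ln(106.96/113.89) + (0.0204+0.3335²/2)·2.7979) / 0.557843 = (-0.062778 + 0.212672) / 0.557843 = 0.268702
d₂ = d₁ − σ√T = 0.268702 − 0.557843 = -0.289141
e^{−rT} = e^{−0.0204·2.7979} = 0.944521
N(d₁) = 0.605920,  N(d₂) = 0.386237
Call price V = S·N(d₁) − K·e^{−rT}·N(d₂) = 64.809247 − 41.548066 = 23.261181
φ(d₁) = (1/√(2π))·e^{−d₁²/2} = 0.384797
Θ = −S·φ(d₁)·σ/(2√T) − r·K·e^{−rT}·N(d₂) = −4.103014 − 0.847581 = -4.950595

price = 23.261181
Θ = -4.950595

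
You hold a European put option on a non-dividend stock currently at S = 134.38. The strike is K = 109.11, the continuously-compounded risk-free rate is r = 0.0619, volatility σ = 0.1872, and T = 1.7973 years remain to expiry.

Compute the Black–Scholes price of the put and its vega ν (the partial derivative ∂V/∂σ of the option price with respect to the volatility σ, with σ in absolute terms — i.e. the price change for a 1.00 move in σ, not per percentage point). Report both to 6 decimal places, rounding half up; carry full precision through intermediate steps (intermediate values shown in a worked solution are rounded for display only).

price = 1.377151
ν = 27.018221

σ√T = 0.1872·√1.7973 = 0.250967
d₁ = (ln(S/K) + (r+σ²/2)T) / (σ√T) = (ln(134.38/109.11) + (0.0619+0.1872²/2)·1.7973) / 0.250967 = (0.208315 + 0.142745) / 0.250967 = 1.398831
d₂ = d₁ − σ√T = 1.398831 − 0.250967 = 1.147864
e^{−rT} = e^{−0.0619·1.7973} = 0.894712
N(−d₁) = 0.080932,  N(−d₂) = 0.125512
Put price V = K·e^{−rT}·N(−d₂) − S·N(−d₁) = 12.252767 − 10.875616 = 1.377151
φ(d₁) = (1/√(2π))·e^{−d₁²/2} = 0.149973
ν = S·φ(d₁)·√T = 27.018221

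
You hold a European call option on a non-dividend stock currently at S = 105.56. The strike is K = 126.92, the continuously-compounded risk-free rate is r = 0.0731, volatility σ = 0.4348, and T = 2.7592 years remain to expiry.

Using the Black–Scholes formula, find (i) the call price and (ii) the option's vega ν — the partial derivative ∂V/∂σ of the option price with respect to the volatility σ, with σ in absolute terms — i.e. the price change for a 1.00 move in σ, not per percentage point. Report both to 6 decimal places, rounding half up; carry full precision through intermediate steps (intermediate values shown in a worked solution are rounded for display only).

price = 30.429525
ν = 64.949287

σ√T = 0.4348·√2.7592 = 0.722239
d₁ = (ln(S/K) + (r+σ²/2)T) / (σ√T) = (ln(105.56/126.92) + (0.0731+0.4348²/2)·2.7592) / 0.722239 = (-0.184277 + 0.462512) / 0.722239 = 0.385239
d₂ = d₁ − σ√T = 0.385239 − 0.722239 = -0.337000
e^{−rT} = e^{−0.0731·2.7592} = 0.817342
N(d₁) = 0.649970,  N(d₂) = 0.368058
Call price V = S·N(d₁) − K·e^{−rT}·N(d₂) = 68.610822 − 38.181297 = 30.429525
φ(d₁) = (1/√(2π))·e^{−d₁²/2} = 0.370411
ν = S·φ(d₁)·√T = 64.949287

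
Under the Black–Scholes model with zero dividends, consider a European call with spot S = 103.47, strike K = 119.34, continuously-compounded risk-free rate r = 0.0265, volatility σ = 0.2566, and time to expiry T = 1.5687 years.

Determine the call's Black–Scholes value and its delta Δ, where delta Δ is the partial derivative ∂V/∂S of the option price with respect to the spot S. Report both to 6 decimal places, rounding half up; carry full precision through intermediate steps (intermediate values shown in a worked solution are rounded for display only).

price = 9.083456
Δ = 0.438821

σ√T = 0.2566·√1.5687 = 0.321386
d₁ = (ln(S/K) + (r+σ²/2)T) / (σ√T) = (ln(103.47/119.34) + (0.0265+0.2566²/2)·1.5687) / 0.321386 = (-0.142695 + 0.093215) / 0.321386 = -0.153958
d₂ = d₁ − σ√T = -0.153958 − 0.321386 = -0.475344
e^{−rT} = e^{−0.0265·1.5687} = 0.959282
N(d₁) = 0.438821,  N(d₂) = 0.317271
Call price V = S·N(d₁) − K·e^{−rT}·N(d₂) = 45.404854 − 36.321398 = 9.083456
Δ = N(d₁) = 0.438821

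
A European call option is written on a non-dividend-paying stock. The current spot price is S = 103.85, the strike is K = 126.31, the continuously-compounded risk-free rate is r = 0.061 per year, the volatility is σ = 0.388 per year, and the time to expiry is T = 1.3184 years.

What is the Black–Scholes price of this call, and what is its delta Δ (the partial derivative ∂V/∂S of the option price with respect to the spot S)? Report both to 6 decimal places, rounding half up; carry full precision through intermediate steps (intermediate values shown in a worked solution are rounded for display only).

price = 13.711648
Δ = 0.485559

σ√T = 0.388·√1.3184 = 0.445508
d₁ = (ln(S/K) + (r+σ²/2)T) / (σ√T) = (ln(103.85/126.31) + (0.061+0.388²/2)·1.3184) / 0.445508 = (-0.195792 + 0.179661) / 0.445508 = -0.036207
d₂ = d₁ − σ√T = -0.036207 − 0.445508 = -0.481715
e^{−rT} = e^{−0.061·1.3184} = 0.922727
N(d₁) = 0.485559,  N(d₂) = 0.315004
Call price V = S·N(d₁) − K·e^{−rT}·N(d₂) = 50.425252 − 36.713604 = 13.711648
Δ = N(d₁) = 0.485559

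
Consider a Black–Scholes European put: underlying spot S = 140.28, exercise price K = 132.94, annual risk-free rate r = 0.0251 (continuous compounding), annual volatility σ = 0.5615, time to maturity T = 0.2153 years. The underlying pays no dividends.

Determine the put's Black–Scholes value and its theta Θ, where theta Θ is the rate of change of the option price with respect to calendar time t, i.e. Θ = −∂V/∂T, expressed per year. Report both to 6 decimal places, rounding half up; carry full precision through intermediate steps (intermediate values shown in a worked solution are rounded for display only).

σ√T = 0.5615·√0.2153 = 0.260538
d₁ = (ln(S/K) + (r+σ²/2)T) / (σ√T) = (ln(140.28/132.94) + (0.0251+0.5615²/2)·0.2153) / 0.260538 = (0.053743 + 0.039344) / 0.260538 = 0.357286
d₂ = d₁ − σ√T = 0.357286 − 0.260538 = 0.096747
e^{−rT} = e^{−0.0251·0.2153} = 0.994611
N(−d₁) = 0.360439,  N(−d₂) = 0.461463
Put price V = K·e^{−rT}·N(−d₂) − S·N(−d₁) = 61.016329 − 50.562370 = 10.453959
φ(d₁) = (1/√(2π))·e^{−d₁²/2} = 0.374275
Θ = −S·φ(d₁)·σ/(2√T) + r·K·e^{−rT}·N(−d₂) = −31.767573 + 1.531510 = -30.236063

price = 10.453959
Θ = -30.236063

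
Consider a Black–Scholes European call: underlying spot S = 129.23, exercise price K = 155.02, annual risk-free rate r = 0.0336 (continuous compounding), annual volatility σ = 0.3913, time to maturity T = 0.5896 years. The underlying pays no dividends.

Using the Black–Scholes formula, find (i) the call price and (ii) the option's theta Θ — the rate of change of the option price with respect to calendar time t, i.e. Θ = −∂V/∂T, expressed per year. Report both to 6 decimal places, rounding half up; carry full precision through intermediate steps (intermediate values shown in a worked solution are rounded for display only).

σ√T = 0.3913·√0.5896 = 0.300461
d₁ = (ln(S/K) + (r+σ²/2)T) / (σ√T) = (ln(129.23/155.02) + (0.0336+0.3913²/2)·0.5896) / 0.300461 = (-0.181960 + 0.064949) / 0.300461 = -0.389439
d₂ = d₁ − σ√T = -0.389439 − 0.300461 = -0.689900
e^{−rT} = e^{−0.0336·0.5896} = 0.980384
N(d₁) = 0.348476,  N(d₂) = 0.245128
Call price V = S·N(d₁) − K·e^{−rT}·N(d₂) = 45.033524 − 37.254427 = 7.779096
φ(d₁) = (1/√(2π))·e^{−d₁²/2} = 0.369809
Θ = −S·φ(d₁)·σ/(2√T) − r·K·e^{−rT}·N(d₂) = −12.177031 − 1.251749 = -13.428780

price = 7.779096
Θ = -13.428780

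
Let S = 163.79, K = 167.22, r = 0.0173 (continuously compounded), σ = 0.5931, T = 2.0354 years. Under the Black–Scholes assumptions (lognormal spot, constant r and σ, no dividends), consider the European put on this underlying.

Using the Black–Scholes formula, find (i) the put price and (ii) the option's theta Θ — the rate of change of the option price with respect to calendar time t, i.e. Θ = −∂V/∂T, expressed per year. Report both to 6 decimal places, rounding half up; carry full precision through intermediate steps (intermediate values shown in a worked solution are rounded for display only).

σ√T = 0.5931·√2.0354 = 0.846161
d₁ = (ln(S/K) + (r+σ²/2)T) / (σ√T) = (ln(163.79/167.22) + (0.0173+0.5931²/2)·2.0354) / 0.846161 = (-0.020725 + 0.393206) / 0.846161 = 0.440201
d₂ = d₁ − σ√T = 0.440201 − 0.846161 = -0.405959
e^{−rT} = e^{−0.0173·2.0354} = 0.965400
N(−d₁) = 0.329896,  N(−d₂) = 0.657614
Put price V = K·e^{−rT}·N(−d₂) − S·N(−d₁) = 106.161370 − 54.033602 = 52.127768
φ(d₁) = (1/√(2π))·e^{−d₁²/2} = 0.362103
Θ = −S·φ(d₁)·σ/(2√T) + r·K·e^{−rT}·N(−d₂) = −12.327990 + 1.836592 = -10.491399

price = 52.127768
Θ = -10.491399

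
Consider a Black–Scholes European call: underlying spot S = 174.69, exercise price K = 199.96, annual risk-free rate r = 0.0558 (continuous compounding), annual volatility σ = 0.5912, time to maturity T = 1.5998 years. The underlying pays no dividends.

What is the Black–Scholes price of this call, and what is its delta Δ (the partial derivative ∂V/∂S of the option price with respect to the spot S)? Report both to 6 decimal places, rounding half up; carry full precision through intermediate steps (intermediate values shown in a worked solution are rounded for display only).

price = 48.114746
Δ = 0.622703

σ√T = 0.5912·√1.5998 = 0.747769
d₁ = (ln(S/K) + (r+σ²/2)T) / (σ√T) = (ln(174.69/199.96) + (0.0558+0.5912²/2)·1.5998) / 0.747769 = (-0.135104 + 0.368848) / 0.747769 = 0.312588
d₂ = d₁ − σ√T = 0.312588 − 0.747769 = -0.435181
e^{−rT} = e^{−0.0558·1.5998} = 0.914600
N(d₁) = 0.622703,  N(d₂) = 0.331716
Call price V = S·N(d₁) − K·e^{−rT}·N(d₂) = 108.780009 − 60.665263 = 48.114746
Δ = N(d₁) = 0.622703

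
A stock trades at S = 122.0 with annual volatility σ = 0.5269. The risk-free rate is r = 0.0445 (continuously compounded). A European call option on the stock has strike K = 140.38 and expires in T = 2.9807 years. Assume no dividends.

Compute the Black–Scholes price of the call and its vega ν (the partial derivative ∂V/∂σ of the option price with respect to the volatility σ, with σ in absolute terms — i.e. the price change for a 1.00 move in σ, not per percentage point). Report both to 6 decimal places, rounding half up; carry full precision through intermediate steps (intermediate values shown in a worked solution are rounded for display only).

price = 42.490188
ν = 76.060737

σ√T = 0.5269·√2.9807 = 0.909677
d₁ = (ln(S/K) + (r+σ²/2)T) / (σ√T) = (ln(122.0/140.38) + (0.0445+0.5269²/2)·2.9807) / 0.909677 = (-0.140332 + 0.546397) / 0.909677 = 0.446384
d₂ = d₁ − σ√T = 0.446384 − 0.909677 = -0.463293
e^{−rT} = e^{−0.0445·2.9807} = 0.875779
N(d₁) = 0.672340,  N(d₂) = 0.321577
Call price V = S·N(d₁) − K·e^{−rT}·N(d₂) = 82.025494 − 39.535305 = 42.490188
φ(d₁) = (1/√(2π))·e^{−d₁²/2} = 0.361112
ν = S·φ(d₁)·√T = 76.060737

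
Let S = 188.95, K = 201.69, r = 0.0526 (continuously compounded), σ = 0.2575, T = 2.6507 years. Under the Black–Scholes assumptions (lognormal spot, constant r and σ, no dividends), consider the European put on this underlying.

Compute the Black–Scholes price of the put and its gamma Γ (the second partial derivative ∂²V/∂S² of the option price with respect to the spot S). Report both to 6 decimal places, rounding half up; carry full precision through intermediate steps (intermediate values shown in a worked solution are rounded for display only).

σ√T = 0.2575·√2.6507 = 0.419235
d₁ = (ln(S/K) + (r+σ²/2)T) / (σ√T) = (ln(188.95/201.69) + (0.0526+0.2575²/2)·2.6507) / 0.419235 = (-0.065249 + 0.227306) / 0.419235 = 0.386553
d₂ = d₁ − σ√T = 0.386553 − 0.419235 = -0.032682
e^{−rT} = e^{−0.0526·2.6507} = 0.869857
N(−d₁) = 0.349544,  N(−d₂) = 0.513036
Put price V = K·e^{−rT}·N(−d₂) − S·N(−d₁) = 90.007763 − 66.046288 = 23.961475
φ(d₁) = (1/√(2π))·e^{−d₁²/2} = 0.370223
Γ = φ(d₁) / (S·σ·√T) = 0.004674

price = 23.961475
Γ = 0.004674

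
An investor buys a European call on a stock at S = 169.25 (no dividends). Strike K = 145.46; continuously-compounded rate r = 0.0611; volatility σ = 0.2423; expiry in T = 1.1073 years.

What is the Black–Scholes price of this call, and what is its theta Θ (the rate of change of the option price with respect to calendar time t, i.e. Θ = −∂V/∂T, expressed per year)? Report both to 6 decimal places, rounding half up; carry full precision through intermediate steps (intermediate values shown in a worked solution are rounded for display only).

price = 37.466674
Θ = -11.154986

σ√T = 0.2423·√1.1073 = 0.254968
d₁ = (ln(S/K) + (r+σ²/2)T) / (σ√T) = (ln(169.25/145.46) + (0.0611+0.2423²/2)·1.1073) / 0.254968 = (0.151476 + 0.100160) / 0.254968 = 0.986932
d₂ = d₁ − σ√T = 0.986932 − 0.254968 = 0.731963
e^{−rT} = e^{−0.0611·1.1073} = 0.934582
N(d₁) = 0.838162,  N(d₂) = 0.767905
Call price V = S·N(d₁) − K·e^{−rT}·N(d₂) = 141.858905 − 104.392231 = 37.466674
φ(d₁) = (1/√(2π))·e^{−d₁²/2} = 0.245133
Θ = −S·φ(d₁)·σ/(2√T) − r·K·e^{−rT}·N(d₂) = −4.776620 − 6.378365 = -11.154986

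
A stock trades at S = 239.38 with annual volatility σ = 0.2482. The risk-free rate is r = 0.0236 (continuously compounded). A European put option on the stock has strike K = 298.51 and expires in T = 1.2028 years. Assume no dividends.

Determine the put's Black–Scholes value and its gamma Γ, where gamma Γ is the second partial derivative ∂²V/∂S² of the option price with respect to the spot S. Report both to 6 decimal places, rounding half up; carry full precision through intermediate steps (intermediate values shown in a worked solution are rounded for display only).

σ√T = 0.2482·√1.2028 = 0.272206
d₁ = (ln(S/K) + (r+σ²/2)T) / (σ√T) = (ln(239.38/298.51) + (0.0236+0.2482²/2)·1.2028) / 0.272206 = (-0.220751 + 0.065434) / 0.272206 = -0.570585
d₂ = d₁ − σ√T = -0.570585 − 0.272206 = -0.842791
e^{−rT} = e^{−0.0236·1.2028} = 0.972013
N(−d₁) = 0.715859,  N(−d₂) = 0.800327
Put price V = K·e^{−rT}·N(−d₂) − S·N(−d₁) = 232.219494 − 171.362440 = 60.857053
φ(d₁) = (1/√(2π))·e^{−d₁²/2} = 0.339011
Γ = φ(d₁) / (S·σ·√T) = 0.005203

price = 60.857053
Γ = 0.005203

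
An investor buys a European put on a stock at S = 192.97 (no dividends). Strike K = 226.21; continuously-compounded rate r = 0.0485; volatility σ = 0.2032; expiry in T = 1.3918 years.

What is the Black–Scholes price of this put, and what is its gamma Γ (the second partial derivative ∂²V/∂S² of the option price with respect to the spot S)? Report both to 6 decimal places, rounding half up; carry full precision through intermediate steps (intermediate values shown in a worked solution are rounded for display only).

price = 29.907705
Γ = 0.008334

σ√T = 0.2032·√1.3918 = 0.239724
d₁ = (ln(S/K) + (r+σ²/2)T) / (σ√T) = (ln(192.97/226.21) + (0.0485+0.2032²/2)·1.3918) / 0.239724 = (-0.158929 + 0.096236) / 0.239724 = -0.261521
d₂ = d₁ − σ√T = -0.261521 − 0.239724 = -0.501245
e^{−rT} = e^{−0.0485·1.3918} = 0.934726
N(−d₁) = 0.603154,  N(−d₂) = 0.691901
Put price V = K·e^{−rT}·N(−d₂) − S·N(−d₁) = 146.298425 − 116.390719 = 29.907705
φ(d₁) = (1/√(2π))·e^{−d₁²/2} = 0.385530
Γ = φ(d₁) / (S·σ·√T) = 0.008334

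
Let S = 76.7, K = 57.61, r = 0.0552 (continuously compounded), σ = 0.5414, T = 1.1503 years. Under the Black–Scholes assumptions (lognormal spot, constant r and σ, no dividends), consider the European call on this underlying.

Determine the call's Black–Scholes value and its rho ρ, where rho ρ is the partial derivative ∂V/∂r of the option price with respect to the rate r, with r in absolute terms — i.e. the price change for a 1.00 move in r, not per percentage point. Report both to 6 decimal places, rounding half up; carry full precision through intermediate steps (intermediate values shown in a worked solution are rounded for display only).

price = 28.777556
ρ = 38.711107

σ√T = 0.5414·√1.1503 = 0.580663
d₁ = (ln(S/K) + (r+σ²/2)T) / (σ√T) = (ln(76.7/57.61) + (0.0552+0.5414²/2)·1.1503) / 0.580663 = (0.286206 + 0.232081) / 0.580663 = 0.892578
d₂ = d₁ − σ√T = 0.892578 − 0.580663 = 0.311915
e^{−rT} = e^{−0.0552·1.1503} = 0.938477
N(d₁) = 0.813958,  N(d₂) = 0.622448
Call price V = S·N(d₁) − K·e^{−rT}·N(d₂) = 62.430609 − 33.653053 = 28.777556
ρ = K·T·e^{−rT}·N(d₂) = 38.711107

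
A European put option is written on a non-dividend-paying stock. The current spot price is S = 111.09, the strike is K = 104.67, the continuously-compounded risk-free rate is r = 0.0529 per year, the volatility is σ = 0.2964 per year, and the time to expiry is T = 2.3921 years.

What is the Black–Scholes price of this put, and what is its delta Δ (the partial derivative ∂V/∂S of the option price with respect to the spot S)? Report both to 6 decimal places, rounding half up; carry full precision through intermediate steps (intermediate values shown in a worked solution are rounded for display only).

price = 10.466092
Δ = -0.262681

σ√T = 0.2964·√2.3921 = 0.458425
d₁ = (ln(S/K) + (r+σ²/2)T) / (σ√T) = (ln(111.09/104.67) + (0.0529+0.2964²/2)·2.3921) / 0.458425 = (0.059528 + 0.231619) / 0.458425 = 0.635103
d₂ = d₁ − σ√T = 0.635103 − 0.458425 = 0.176678
e^{−rT} = e^{−0.0529·2.3921} = 0.881137
N(−d₁) = 0.262681,  N(−d₂) = 0.429881
Put price V = K·e^{−rT}·N(−d₂) − S·N(−d₁) = 39.647286 − 29.181193 = 10.466092
Δ = −N(−d₁) = -0.262681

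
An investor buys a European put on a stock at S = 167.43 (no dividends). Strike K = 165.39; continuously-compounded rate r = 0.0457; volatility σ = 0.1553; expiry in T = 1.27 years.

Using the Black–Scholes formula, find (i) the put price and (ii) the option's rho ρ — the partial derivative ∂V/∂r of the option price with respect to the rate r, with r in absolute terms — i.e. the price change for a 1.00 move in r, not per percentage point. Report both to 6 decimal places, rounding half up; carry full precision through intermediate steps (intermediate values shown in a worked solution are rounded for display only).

price = 6.491041
ρ = -74.662210

σ√T = 0.1553·√1.27 = 0.175014
d₁ = (ln(S/K) + (r+σ²/2)T) / (σ√T) = (ln(167.43/165.39) + (0.0457+0.1553²/2)·1.27) / 0.175014 = (0.012259 + 0.073354) / 0.175014 = 0.489178
d₂ = d₁ − σ√T = 0.489178 − 0.175014 = 0.314163
e^{−rT} = e^{−0.0457·1.27} = 0.943613
N(−d₁) = 0.312358,  N(−d₂) = 0.376699
Put price V = K·e^{−rT}·N(−d₂) − S·N(−d₁) = 58.789142 − 52.298101 = 6.491041
ρ = −K·T·e^{−rT}·N(−d₂) = -74.662210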